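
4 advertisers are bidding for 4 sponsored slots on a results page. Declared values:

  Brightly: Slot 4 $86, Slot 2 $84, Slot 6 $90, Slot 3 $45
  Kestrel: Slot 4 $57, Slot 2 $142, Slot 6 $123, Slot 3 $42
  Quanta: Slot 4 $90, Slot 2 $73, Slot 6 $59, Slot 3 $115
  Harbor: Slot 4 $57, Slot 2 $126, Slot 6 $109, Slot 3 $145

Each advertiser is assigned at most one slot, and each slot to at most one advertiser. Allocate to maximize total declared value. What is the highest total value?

Maximum total: $467

Optimal: Brightly→Slot 6 ($90), Kestrel→Slot 2 ($142), Quanta→Slot 4 ($90), Harbor→Slot 3 ($145) — total 90+142+90+145 = $467.
Swapping Quanta↔Kestrel (Quanta→Slot 2 $73, Kestrel→Slot 4 $57) loses 102.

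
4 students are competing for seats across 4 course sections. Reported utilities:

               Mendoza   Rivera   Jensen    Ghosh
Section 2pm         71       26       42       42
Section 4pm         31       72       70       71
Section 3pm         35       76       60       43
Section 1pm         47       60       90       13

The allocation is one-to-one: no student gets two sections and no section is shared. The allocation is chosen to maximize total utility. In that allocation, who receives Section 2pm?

Mendoza receives Section 2pm.

Optimal: Mendoza→Section 2pm (71 points), Rivera→Section 3pm (76 points), Jensen→Section 1pm (90 points), Ghosh→Section 4pm (71 points) — total 71+76+90+71 = 308 points.
Column-greedy (each section in turn goes to its best remaining student) gives 216 points, worse by 92.
Next-best assignment: Mendoza→Section 2pm, Rivera→Section 4pm, Jensen→Section 1pm, Ghosh→Section 3pm = 276 points.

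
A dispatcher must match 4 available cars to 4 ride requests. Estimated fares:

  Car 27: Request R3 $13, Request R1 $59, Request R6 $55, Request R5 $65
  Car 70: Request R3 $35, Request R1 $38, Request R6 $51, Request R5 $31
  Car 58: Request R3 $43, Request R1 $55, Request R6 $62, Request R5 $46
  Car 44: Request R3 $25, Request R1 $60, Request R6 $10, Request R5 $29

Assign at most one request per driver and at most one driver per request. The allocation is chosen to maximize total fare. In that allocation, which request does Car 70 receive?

Car 70 receives Request R3.

This is a one-to-one assignment (maximum-weight bipartite matching).
Optimal: Car 27→Request R5 ($65), Car 70→Request R3 ($35), Car 58→Request R6 ($62), Car 44→Request R1 ($60) — total 65+35+62+60 = $222.
Column-greedy (each request in turn goes to its best remaining driver) gives $189, worse by 33.
Next-best assignment: Car 27→Request R5, Car 70→Request R6, Car 58→Request R3, Car 44→Request R1 = $219.
Swapping Car 27↔Car 58 (Car 27→Request R6 $55, Car 58→Request R5 $46) loses 26.
Car 70's own top request is Request R6 ($51), but forcing Car 70→Request R6 and reassigning the rest optimally gives only $219 — worse by 3.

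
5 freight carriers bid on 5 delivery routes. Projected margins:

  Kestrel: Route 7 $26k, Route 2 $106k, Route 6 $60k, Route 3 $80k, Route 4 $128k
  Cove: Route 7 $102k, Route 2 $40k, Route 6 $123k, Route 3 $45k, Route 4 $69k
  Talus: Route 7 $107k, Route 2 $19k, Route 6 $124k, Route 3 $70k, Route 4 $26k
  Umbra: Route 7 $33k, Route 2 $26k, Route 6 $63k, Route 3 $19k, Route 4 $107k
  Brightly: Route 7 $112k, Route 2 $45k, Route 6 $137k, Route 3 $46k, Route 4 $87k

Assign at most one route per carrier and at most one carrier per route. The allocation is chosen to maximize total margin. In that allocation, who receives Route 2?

Kestrel receives Route 2.

This is a one-to-one assignment (maximum-weight bipartite matching).
Optimal: Kestrel→Route 2 ($106k), Cove→Route 7 ($102k), Talus→Route 3 ($70k), Umbra→Route 4 ($107k), Brightly→Route 6 ($137k) — total 106+102+70+107+137 = $522k.
Column-greedy (each route in turn goes to its best remaining carrier) gives $494k, worse by 28.
Next-best assignment: Kestrel→Route 2, Cove→Route 6, Talus→Route 3, Umbra→Route 4, Brightly→Route 7 = $518k.
Swapping Talus↔Cove (Talus→Route 7 $107k, Cove→Route 3 $45k) loses 20.
Kestrel's own top route is Route 4 ($128k), but forcing Kestrel→Route 4 and reassigning the rest optimally gives only $463k — worse by 59.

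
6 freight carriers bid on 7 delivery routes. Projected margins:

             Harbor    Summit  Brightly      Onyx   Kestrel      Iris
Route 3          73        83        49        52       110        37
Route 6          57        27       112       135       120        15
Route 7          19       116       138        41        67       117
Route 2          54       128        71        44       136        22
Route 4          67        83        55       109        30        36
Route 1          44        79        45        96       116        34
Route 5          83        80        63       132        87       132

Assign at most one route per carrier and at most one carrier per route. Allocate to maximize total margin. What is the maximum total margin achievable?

Optimal: Harbor→Route 3 ($73k), Summit→Route 2 ($128k), Brightly→Route 7 ($138k), Onyx→Route 6 ($135k), Kestrel→Route 1 ($116k), Iris→Route 5 ($132k) — total 73+128+138+135+116+132 = $722k.
Row-greedy (each carrier in turn takes its best remaining route) gives $637k, worse by 85.
Swapping Summit↔Iris (Summit→Route 5 $80k, Iris→Route 2 $22k) loses 158.
No other one-to-one assignment exceeds $722k.

Maximum total: $722k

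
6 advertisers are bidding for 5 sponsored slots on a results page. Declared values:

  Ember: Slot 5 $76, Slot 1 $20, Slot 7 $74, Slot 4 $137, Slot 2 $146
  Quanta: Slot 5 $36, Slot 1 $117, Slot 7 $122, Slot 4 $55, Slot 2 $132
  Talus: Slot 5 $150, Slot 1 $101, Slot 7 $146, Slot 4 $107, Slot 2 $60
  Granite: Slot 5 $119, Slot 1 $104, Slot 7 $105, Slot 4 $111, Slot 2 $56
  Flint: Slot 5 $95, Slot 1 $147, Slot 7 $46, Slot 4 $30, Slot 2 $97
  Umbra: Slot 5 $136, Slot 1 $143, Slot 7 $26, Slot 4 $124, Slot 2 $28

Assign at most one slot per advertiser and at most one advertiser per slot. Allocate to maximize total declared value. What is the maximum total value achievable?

Max total: $698

Treat this as an assignment problem: match each advertiser to one slot.
Optimal: Umbra→Slot 5 ($136), Flint→Slot 1 ($147), Talus→Slot 7 ($146), Ember→Slot 4 ($137), Quanta→Slot 2 ($132) — total 136+147+146+137+132 = $698.
Max-entry greedy (repeatedly take the single best remaining cell) gives $689, worse by 9.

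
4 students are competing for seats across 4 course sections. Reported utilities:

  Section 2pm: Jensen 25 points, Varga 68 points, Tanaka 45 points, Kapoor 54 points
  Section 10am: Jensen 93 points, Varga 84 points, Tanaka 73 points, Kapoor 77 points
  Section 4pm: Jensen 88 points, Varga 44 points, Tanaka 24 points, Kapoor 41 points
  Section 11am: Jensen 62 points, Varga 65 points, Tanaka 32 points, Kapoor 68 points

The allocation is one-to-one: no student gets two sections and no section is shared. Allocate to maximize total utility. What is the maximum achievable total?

Optimal: Jensen→Section 4pm (88 points), Varga→Section 2pm (68 points), Tanaka→Section 10am (73 points), Kapoor→Section 11am (68 points) — total 88+68+73+68 = 297 points.
Column-greedy (each section in turn goes to its best remaining student) gives 234 points, worse by 63.

Maximum total: 297 points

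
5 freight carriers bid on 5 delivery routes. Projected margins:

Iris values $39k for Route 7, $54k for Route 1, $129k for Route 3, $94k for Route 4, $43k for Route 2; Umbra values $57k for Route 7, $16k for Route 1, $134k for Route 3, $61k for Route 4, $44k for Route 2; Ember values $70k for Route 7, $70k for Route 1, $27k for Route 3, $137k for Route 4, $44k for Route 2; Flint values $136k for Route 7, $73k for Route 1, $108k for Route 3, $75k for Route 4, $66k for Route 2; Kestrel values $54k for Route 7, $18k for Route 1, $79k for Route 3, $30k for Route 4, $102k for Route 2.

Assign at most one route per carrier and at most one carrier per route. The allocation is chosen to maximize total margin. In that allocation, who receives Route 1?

Iris receives Route 1.

Optimal: Iris→Route 1 ($54k), Umbra→Route 3 ($134k), Ember→Route 4 ($137k), Flint→Route 7 ($136k), Kestrel→Route 2 ($102k) — total 54+134+137+136+102 = $563k.
Row-greedy (each carrier in turn takes its best remaining route) gives $435k, worse by 128.
Swapping Umbra↔Flint (Umbra→Route 7 $57k, Flint→Route 3 $108k) loses 105.
Iris's own top route is Route 3 ($129k), but forcing Iris→Route 3 and reassigning the rest optimally gives only $520k — worse by 43.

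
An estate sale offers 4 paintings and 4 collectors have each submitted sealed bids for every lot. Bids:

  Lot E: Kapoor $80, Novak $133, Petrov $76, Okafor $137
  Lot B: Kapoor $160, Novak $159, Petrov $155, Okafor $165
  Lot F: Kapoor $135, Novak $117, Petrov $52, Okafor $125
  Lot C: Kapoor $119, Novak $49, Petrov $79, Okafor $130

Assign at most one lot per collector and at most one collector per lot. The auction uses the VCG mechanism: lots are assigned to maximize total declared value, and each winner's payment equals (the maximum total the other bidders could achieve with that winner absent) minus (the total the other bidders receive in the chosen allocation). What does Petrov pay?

Efficient allocation: Kapoor→Lot F ($135), Novak→Lot E ($133), Petrov→Lot B ($155), Okafor→Lot C ($130); total welfare W = $553.
Petrov receives Lot B at value $155, so the others get W − 155 = $398.
Without Petrov: best allocation of the remaining 3 bidders over all 4 lots is Kapoor→Lot F ($135), Novak→Lot E ($133), Okafor→Lot B ($165), total $433.
VCG payment = (others' best without Petrov) − (others' welfare with Petrov) = 433 − 398 = $35.

Petrov pays $35.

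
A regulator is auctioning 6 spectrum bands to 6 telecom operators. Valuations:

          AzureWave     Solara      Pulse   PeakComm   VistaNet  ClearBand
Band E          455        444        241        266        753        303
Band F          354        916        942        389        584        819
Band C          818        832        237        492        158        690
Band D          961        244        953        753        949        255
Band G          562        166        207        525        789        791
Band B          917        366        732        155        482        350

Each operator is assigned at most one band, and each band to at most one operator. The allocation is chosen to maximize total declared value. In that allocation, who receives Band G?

ClearBand receives Band G.

Optimal: AzureWave→Band B ($917M), Solara→Band C ($832M), Pulse→Band F ($942M), PeakComm→Band D ($753M), VistaNet→Band E ($753M), ClearBand→Band G ($791M) — total 917+832+942+753+753+791 = $4988M.
Next-best assignment: AzureWave→Band B, Solara→Band F, Pulse→Band D, PeakComm→Band C, VistaNet→Band E, ClearBand→Band G = $4822M.
ClearBand's own top band is Band F ($819M), but forcing ClearBand→Band F and reassigning the rest optimally gives only $4799M — worse by 189.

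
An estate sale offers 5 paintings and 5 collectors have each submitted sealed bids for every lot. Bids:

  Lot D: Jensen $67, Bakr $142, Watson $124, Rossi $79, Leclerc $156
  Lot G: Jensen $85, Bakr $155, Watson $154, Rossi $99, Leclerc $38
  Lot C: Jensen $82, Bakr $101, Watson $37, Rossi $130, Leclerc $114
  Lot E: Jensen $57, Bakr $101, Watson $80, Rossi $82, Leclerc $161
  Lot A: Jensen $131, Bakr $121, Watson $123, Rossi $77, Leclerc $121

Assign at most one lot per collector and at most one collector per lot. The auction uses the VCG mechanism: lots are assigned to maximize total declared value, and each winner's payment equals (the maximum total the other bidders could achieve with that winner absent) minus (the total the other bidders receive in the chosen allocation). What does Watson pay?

Watson pays $13.

Efficient allocation: Jensen→Lot A ($131), Bakr→Lot D ($142), Watson→Lot G ($154), Rossi→Lot C ($130), Leclerc→Lot E ($161); total welfare W = $718.
Watson receives Lot G at value $154, so the others get W − 154 = $564.
Without Watson: best allocation of the remaining 4 bidders over all 5 lots is Jensen→Lot A ($131), Bakr→Lot G ($155), Rossi→Lot C ($130), Leclerc→Lot E ($161), total $577.
VCG payment = (others' best without Watson) − (others' welfare with Watson) = 577 − 564 = $13.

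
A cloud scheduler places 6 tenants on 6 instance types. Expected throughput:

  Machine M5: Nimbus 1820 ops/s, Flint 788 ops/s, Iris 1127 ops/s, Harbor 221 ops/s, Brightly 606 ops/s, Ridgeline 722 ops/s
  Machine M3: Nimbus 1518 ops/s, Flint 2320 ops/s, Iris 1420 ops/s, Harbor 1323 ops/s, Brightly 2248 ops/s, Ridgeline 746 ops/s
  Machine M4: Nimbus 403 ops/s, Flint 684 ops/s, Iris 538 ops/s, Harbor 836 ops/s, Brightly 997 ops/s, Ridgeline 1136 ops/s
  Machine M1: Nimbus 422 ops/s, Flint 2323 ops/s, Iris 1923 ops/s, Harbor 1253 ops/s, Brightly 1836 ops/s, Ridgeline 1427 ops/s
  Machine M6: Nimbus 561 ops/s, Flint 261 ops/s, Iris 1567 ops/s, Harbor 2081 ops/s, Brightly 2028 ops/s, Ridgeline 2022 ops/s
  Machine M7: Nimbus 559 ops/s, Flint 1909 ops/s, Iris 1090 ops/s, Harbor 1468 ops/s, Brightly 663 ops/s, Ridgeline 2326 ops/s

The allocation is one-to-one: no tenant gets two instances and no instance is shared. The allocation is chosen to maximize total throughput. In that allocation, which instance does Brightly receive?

This is a one-to-one assignment (maximum-weight bipartite matching).
Optimal: Nimbus→Machine M5 (1820 ops/s), Flint→Machine M3 (2320 ops/s), Iris→Machine M1 (1923 ops/s), Harbor→Machine M6 (2081 ops/s), Brightly→Machine M4 (997 ops/s), Ridgeline→Machine M7 (2326 ops/s) — total 1820+2320+1923+2081+997+2326 = 11467 ops/s.
Row-greedy (each tenant in turn takes its best remaining instance) gives 10562 ops/s, worse by 905.
Swapping Nimbus↔Ridgeline (Nimbus→Machine M7 559 ops/s, Ridgeline→Machine M5 722 ops/s) loses 2865.
Brightly's own top instance is Machine M3 (2248 ops/s), but forcing Brightly→Machine M3 and reassigning the rest optimally gives only 11336 ops/s — worse by 131.

Brightly receives Machine M4.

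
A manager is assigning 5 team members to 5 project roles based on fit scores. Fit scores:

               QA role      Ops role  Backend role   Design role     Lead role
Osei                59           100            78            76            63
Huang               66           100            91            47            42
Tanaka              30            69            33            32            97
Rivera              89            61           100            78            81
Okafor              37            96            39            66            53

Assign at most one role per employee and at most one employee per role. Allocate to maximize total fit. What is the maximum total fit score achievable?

Max total: 449 pts

Optimal: Osei→Design role (76 pts), Huang→Backend role (91 pts), Tanaka→Lead role (97 pts), Rivera→QA role (89 pts), Okafor→Ops role (96 pts) — total 76+91+97+89+96 = 449 pts.
Next-best assignment: Osei→Ops role, Huang→Backend role, Tanaka→Lead role, Rivera→QA role, Okafor→Design role = 443 pts.
No other one-to-one assignment exceeds 449 pts.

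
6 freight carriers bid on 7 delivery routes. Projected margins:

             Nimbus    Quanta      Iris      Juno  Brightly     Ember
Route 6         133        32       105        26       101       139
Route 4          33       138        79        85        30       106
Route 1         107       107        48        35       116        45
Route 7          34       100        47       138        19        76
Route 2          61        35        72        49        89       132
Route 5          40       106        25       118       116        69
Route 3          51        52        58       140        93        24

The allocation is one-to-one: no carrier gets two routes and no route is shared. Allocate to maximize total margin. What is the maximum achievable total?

Max total: $738k

Optimal: Nimbus→Route 1 ($107k), Quanta→Route 4 ($138k), Iris→Route 6 ($105k), Juno→Route 3 ($140k), Brightly→Route 5 ($116k), Ember→Route 2 ($132k) — total 107+138+105+140+116+132 = $738k.
Column-greedy (each route in turn goes to its best remaining carrier) gives $643k, worse by 95.
Swapping Quanta↔Juno (Quanta→Route 3 $52k, Juno→Route 4 $85k) loses 141.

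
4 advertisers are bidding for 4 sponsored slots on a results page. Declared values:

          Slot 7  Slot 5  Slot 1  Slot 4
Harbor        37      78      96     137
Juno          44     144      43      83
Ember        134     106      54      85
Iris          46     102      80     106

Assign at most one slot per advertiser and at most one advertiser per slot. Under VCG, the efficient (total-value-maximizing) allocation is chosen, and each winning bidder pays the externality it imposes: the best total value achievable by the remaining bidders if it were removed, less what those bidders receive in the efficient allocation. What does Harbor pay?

Harbor pays $26.

Efficient allocation: Harbor→Slot 4 ($137), Juno→Slot 5 ($144), Ember→Slot 7 ($134), Iris→Slot 1 ($80); total welfare W = $495.
Harbor receives Slot 4 at value $137, so the others get W − 137 = $358.
Without Harbor: best allocation of the remaining 3 bidders over all 4 slots is Juno→Slot 5 ($144), Ember→Slot 7 ($134), Iris→Slot 4 ($106), total $384.
VCG payment = (others' best without Harbor) − (others' welfare with Harbor) = 384 − 358 = $26.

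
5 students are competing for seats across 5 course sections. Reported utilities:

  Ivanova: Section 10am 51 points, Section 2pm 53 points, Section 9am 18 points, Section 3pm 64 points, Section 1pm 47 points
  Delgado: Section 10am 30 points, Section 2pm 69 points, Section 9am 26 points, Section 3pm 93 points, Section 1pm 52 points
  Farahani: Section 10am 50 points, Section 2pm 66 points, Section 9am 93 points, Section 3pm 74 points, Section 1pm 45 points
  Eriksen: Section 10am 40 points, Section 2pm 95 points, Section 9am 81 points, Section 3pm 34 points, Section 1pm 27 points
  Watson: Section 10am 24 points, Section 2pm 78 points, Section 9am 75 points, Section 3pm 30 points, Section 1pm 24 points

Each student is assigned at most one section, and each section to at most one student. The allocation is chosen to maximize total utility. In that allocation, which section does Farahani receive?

Optimal: Ivanova→Section 1pm (47 points), Delgado→Section 3pm (93 points), Farahani→Section 10am (50 points), Eriksen→Section 2pm (95 points), Watson→Section 9am (75 points) — total 47+93+50+95+75 = 360 points.
Column-greedy (each section in turn goes to its best remaining student) gives 356 points, worse by 4.
Next-best assignment: Ivanova→Section 10am, Delgado→Section 3pm, Farahani→Section 1pm, Eriksen→Section 2pm, Watson→Section 9am = 359 points.
Swapping Watson↔Delgado (Watson→Section 3pm 30 points, Delgado→Section 9am 26 points) loses 112.
No other one-to-one assignment exceeds 360 points.
Farahani's own top section is Section 9am (93 points), but forcing Farahani→Section 9am and reassigning the rest optimally gives only 356 points — worse by 4.

Farahani receives Section 10am.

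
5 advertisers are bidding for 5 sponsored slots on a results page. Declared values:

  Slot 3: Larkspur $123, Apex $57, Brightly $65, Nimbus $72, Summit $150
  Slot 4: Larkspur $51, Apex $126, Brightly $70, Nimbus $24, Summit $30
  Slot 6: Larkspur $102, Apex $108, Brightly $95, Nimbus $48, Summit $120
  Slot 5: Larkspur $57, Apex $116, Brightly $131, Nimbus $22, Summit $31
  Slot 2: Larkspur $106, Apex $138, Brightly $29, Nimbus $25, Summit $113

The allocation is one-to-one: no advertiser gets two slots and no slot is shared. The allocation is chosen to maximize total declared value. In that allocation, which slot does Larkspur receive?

Larkspur receives Slot 2.

Optimal: Larkspur→Slot 2 ($106), Apex→Slot 4 ($126), Brightly→Slot 5 ($131), Nimbus→Slot 6 ($48), Summit→Slot 3 ($150) — total 106+126+131+48+150 = $561.
Max-entry greedy (repeatedly take the single best remaining cell) gives $545, worse by 16.
Next-best assignment: Larkspur→Slot 2, Apex→Slot 4, Brightly→Slot 5, Nimbus→Slot 3, Summit→Slot 6 = $555.
Swapping Nimbus↔Brightly (Nimbus→Slot 5 $22, Brightly→Slot 6 $95) loses 62.
Every other assignment is strictly worse.
Larkspur's own top slot is Slot 3 ($123), but forcing Larkspur→Slot 3 and reassigning the rest optimally gives only $541 — worse by 20.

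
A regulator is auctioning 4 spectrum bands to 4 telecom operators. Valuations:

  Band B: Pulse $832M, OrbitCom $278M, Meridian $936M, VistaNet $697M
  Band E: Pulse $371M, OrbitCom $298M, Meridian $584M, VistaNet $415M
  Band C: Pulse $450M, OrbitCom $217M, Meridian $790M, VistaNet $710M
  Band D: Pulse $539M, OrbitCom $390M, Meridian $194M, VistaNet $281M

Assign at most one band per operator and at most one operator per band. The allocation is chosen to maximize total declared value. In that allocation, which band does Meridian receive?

Optimal: Pulse→Band B ($832M), OrbitCom→Band D ($390M), Meridian→Band E ($584M), VistaNet→Band C ($710M) — total 832+390+584+710 = $2516M.
Column-greedy (each band in turn goes to its best remaining operator) gives $2191M, worse by 325.
Next-best assignment: Pulse→Band D, OrbitCom→Band E, Meridian→Band B, VistaNet→Band C = $2483M.
Swapping Meridian↔Pulse (Meridian→Band B $936M, Pulse→Band E $371M) loses 109.
Meridian's own top band is Band B ($936M), but forcing Meridian→Band B and reassigning the rest optimally gives only $2483M — worse by 33.

Meridian receives Band E.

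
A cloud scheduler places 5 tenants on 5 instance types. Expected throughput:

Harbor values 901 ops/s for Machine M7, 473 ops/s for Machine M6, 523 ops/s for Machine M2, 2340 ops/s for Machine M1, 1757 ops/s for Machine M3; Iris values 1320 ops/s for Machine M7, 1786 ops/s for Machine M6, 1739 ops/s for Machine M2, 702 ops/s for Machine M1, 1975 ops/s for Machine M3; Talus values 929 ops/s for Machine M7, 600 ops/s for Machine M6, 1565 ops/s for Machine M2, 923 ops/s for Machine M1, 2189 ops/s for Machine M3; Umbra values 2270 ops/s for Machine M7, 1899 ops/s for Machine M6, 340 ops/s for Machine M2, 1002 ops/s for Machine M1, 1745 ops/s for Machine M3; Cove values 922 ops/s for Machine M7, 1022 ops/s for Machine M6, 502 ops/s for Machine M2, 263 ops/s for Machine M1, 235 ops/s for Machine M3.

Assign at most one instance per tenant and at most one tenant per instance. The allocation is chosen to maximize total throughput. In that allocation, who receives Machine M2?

Iris receives Machine M2.

This is a one-to-one assignment (maximum-weight bipartite matching).
Optimal: Harbor→Machine M1 (2340 ops/s), Iris→Machine M2 (1739 ops/s), Talus→Machine M3 (2189 ops/s), Umbra→Machine M7 (2270 ops/s), Cove→Machine M6 (1022 ops/s) — total 2340+1739+2189+2270+1022 = 9560 ops/s.
Max-entry greedy (repeatedly take the single best remaining cell) gives 9087 ops/s, worse by 473.
Next-best assignment: Harbor→Machine M1, Iris→Machine M3, Talus→Machine M2, Umbra→Machine M7, Cove→Machine M6 = 9172 ops/s.
Swapping Talus↔Cove (Talus→Machine M6 600 ops/s, Cove→Machine M3 235 ops/s) loses 2376.
Every other assignment is strictly worse.
Iris's own top instance is Machine M3 (1975 ops/s), but forcing Iris→Machine M3 and reassigning the rest optimally gives only 9172 ops/s — worse by 388.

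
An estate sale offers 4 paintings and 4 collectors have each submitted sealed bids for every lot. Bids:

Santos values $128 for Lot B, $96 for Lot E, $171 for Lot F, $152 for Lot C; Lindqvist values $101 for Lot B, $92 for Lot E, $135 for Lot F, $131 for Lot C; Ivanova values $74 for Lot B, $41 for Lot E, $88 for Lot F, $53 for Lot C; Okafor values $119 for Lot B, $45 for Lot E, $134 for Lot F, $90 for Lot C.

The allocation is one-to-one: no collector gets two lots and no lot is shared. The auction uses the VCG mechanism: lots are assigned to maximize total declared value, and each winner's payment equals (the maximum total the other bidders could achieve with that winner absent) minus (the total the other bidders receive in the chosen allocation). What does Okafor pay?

Efficient allocation: Santos→Lot F ($171), Lindqvist→Lot C ($131), Ivanova→Lot E ($41), Okafor→Lot B ($119); total welfare W = $462.
Okafor receives Lot B at value $119, so the others get W − 119 = $343.
Without Okafor: best allocation of the remaining 3 bidders over all 4 lots is Santos→Lot F ($171), Lindqvist→Lot C ($131), Ivanova→Lot B ($74), total $376.
VCG payment = (others' best without Okafor) − (others' welfare with Okafor) = 376 − 343 = $33.

Okafor pays $33.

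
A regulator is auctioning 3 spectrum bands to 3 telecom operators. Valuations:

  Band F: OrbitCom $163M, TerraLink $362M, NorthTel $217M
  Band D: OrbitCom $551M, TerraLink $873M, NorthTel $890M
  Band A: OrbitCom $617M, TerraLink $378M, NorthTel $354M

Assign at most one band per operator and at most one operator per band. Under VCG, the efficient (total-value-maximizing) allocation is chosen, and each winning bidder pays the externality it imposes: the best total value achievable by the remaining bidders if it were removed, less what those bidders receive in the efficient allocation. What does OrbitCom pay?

Efficient allocation: OrbitCom→Band A ($617M), TerraLink→Band F ($362M), NorthTel→Band D ($890M); total welfare W = $1869M.
OrbitCom receives Band A at value $617M, so the others get W − 617 = $1252M.
Without OrbitCom: best allocation of the remaining 2 bidders over all 3 bands is TerraLink→Band A ($378M), NorthTel→Band D ($890M), total $1268M.
VCG payment = (others' best without OrbitCom) − (others' welfare with OrbitCom) = 1268 − 1252 = $16M.

OrbitCom pays $16M.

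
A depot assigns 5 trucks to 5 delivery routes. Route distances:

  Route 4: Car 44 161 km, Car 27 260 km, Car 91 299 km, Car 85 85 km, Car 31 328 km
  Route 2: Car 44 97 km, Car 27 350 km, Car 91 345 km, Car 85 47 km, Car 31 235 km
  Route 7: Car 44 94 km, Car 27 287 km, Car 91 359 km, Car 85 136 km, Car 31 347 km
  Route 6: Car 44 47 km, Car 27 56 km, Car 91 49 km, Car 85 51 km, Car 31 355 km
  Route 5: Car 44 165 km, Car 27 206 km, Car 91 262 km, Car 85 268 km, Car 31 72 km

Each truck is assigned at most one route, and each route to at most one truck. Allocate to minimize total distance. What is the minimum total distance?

Min total: 522 km

Treat this as an assignment problem: match each truck to one route.
Optimal: Car 44→Route 7 (94 km), Car 27→Route 4 (260 km), Car 91→Route 6 (49 km), Car 85→Route 2 (47 km), Car 31→Route 5 (72 km) — total 94+260+49+47+72 = 522 km.
Min-entry greedy (repeatedly take the single cheapest remaining cell) gives 785 km, worse by 263.
Swapping Car 44↔Car 85 (Car 44→Route 2 97 km, Car 85→Route 7 136 km) adds 92.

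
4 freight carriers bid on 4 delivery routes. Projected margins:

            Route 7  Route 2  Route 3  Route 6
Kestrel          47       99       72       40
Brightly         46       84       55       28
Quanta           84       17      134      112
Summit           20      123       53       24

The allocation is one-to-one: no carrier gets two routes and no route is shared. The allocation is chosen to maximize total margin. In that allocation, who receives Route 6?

Quanta receives Route 6.

This is a one-to-one assignment (maximum-weight bipartite matching).
Optimal: Kestrel→Route 3 ($72k), Brightly→Route 7 ($46k), Quanta→Route 6 ($112k), Summit→Route 2 ($123k) — total 72+46+112+123 = $353k.
Row-greedy (each carrier in turn takes its best remaining route) gives $286k, worse by 67.
Next-best assignment: Kestrel→Route 6, Brightly→Route 7, Quanta→Route 3, Summit→Route 2 = $343k.
Quanta's own top route is Route 3 ($134k), but forcing Quanta→Route 3 and reassigning the rest optimally gives only $343k — worse by 10.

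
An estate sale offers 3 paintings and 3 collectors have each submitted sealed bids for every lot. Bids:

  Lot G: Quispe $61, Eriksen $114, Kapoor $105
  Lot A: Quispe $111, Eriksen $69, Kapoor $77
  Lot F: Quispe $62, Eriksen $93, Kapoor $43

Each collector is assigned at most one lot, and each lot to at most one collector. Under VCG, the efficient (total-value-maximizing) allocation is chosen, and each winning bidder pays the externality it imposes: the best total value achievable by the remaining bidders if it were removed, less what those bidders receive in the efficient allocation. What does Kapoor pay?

Efficient allocation: Quispe→Lot A ($111), Eriksen→Lot F ($93), Kapoor→Lot G ($105); total welfare W = $309.
Kapoor receives Lot G at value $105, so the others get W − 105 = $204.
Without Kapoor: best allocation of the remaining 2 bidders over all 3 lots is Quispe→Lot A ($111), Eriksen→Lot G ($114), total $225.
VCG payment = (others' best without Kapoor) − (others' welfare with Kapoor) = 225 − 204 = $21.

Kapoor pays $21.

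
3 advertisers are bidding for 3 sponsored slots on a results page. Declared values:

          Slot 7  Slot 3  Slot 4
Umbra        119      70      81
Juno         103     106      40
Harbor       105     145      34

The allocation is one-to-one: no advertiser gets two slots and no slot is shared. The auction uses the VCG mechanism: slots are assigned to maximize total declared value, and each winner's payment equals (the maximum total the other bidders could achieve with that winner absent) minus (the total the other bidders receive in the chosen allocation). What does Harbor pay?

Efficient allocation: Umbra→Slot 4 ($81), Juno→Slot 7 ($103), Harbor→Slot 3 ($145); total welfare W = $329.
Harbor receives Slot 3 at value $145, so the others get W − 145 = $184.
Without Harbor: best allocation of the remaining 2 bidders over all 3 slots is Umbra→Slot 7 ($119), Juno→Slot 3 ($106), total $225.
VCG payment = (others' best without Harbor) − (others' welfare with Harbor) = 225 − 184 = $41.

Harbor pays $41.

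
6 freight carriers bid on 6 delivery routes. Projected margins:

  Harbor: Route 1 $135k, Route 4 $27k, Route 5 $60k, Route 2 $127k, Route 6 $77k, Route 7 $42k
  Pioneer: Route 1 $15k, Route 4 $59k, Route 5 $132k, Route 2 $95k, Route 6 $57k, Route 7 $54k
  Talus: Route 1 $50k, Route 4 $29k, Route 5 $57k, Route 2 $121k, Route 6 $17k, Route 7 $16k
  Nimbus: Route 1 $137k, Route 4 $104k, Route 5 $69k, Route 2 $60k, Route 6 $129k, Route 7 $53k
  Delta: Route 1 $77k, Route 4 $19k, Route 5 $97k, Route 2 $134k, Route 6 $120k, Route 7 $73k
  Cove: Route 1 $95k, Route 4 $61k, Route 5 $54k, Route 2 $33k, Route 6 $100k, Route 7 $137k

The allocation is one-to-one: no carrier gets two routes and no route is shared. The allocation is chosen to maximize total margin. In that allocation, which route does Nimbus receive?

Nimbus receives Route 4.

This is a one-to-one assignment (maximum-weight bipartite matching).
Optimal: Harbor→Route 1 ($135k), Pioneer→Route 5 ($132k), Talus→Route 2 ($121k), Nimbus→Route 4 ($104k), Delta→Route 6 ($120k), Cove→Route 7 ($137k) — total 135+132+121+104+120+137 = $749k.
No other one-to-one assignment exceeds $749k.
Nimbus's own top route is Route 1 ($137k), but forcing Nimbus→Route 1 and reassigning the rest optimally gives only $682k — worse by 67.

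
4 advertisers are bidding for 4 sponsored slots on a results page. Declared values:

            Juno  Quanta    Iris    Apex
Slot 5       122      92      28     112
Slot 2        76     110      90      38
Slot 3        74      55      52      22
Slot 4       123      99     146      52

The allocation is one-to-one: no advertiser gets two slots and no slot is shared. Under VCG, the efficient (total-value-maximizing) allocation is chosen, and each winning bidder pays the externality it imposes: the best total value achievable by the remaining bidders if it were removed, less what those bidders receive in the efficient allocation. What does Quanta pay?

Efficient allocation: Juno→Slot 3 ($74), Quanta→Slot 2 ($110), Iris→Slot 4 ($146), Apex→Slot 5 ($112); total welfare W = $442.
Quanta receives Slot 2 at value $110, so the others get W − 110 = $332.
Without Quanta: best allocation of the remaining 3 bidders over all 4 slots is Juno→Slot 2 ($76), Iris→Slot 4 ($146), Apex→Slot 5 ($112), total $334.
VCG payment = (others' best without Quanta) − (others' welfare with Quanta) = 334 − 332 = $2.

Quanta pays $2.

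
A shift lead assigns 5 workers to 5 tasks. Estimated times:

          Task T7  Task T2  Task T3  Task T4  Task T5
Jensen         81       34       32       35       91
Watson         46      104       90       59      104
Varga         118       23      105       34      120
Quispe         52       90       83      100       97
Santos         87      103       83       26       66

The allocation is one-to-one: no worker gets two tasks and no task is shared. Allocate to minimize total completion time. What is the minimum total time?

Treat this as an assignment problem: match each worker to one task.
Optimal: Jensen→Task T3 (32 min), Watson→Task T7 (46 min), Varga→Task T2 (23 min), Quispe→Task T5 (97 min), Santos→Task T4 (26 min) — total 32+46+23+97+26 = 224 min.
Next-best assignment: Jensen→Task T3, Watson→Task T4, Varga→Task T2, Quispe→Task T7, Santos→Task T5 = 232 min.
Checked against all permutations: 224 min is optimal.

Min total: 224 min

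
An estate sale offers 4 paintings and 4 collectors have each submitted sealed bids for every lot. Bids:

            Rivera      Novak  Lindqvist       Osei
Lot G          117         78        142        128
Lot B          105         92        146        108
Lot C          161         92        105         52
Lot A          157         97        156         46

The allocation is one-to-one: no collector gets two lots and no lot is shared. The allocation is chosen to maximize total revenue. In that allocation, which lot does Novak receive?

Novak receives Lot B.

This is the linear assignment problem.
Optimal: Rivera→Lot C ($161), Novak→Lot B ($92), Lindqvist→Lot A ($156), Osei→Lot G ($128) — total 161+92+156+128 = $537.
Next-best assignment: Rivera→Lot C, Novak→Lot A, Lindqvist→Lot B, Osei→Lot G = $532.
Swapping Rivera↔Osei (Rivera→Lot G $117, Osei→Lot C $52) loses 120.
Every other assignment is strictly worse.
Novak's own top lot is Lot A ($97), but forcing Novak→Lot A and reassigning the rest optimally gives only $532 — worse by 5.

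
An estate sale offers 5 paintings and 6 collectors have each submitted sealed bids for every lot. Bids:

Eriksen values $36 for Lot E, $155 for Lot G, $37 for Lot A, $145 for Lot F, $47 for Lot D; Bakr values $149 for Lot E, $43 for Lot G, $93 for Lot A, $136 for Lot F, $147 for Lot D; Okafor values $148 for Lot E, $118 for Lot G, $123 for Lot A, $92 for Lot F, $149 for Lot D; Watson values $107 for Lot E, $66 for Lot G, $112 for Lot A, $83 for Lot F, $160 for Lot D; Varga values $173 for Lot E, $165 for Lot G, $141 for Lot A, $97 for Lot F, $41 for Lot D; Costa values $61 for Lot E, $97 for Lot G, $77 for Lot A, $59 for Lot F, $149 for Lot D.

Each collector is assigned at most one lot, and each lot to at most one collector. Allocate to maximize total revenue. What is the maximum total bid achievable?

Optimal: Varga→Lot E ($173), Eriksen→Lot G ($155), Okafor→Lot A ($123), Bakr→Lot F ($136), Watson→Lot D ($160) — total 173+155+123+136+160 = $747.
Row-greedy (each collector in turn takes its best remaining lot) gives $662, worse by 85.

Max total: $747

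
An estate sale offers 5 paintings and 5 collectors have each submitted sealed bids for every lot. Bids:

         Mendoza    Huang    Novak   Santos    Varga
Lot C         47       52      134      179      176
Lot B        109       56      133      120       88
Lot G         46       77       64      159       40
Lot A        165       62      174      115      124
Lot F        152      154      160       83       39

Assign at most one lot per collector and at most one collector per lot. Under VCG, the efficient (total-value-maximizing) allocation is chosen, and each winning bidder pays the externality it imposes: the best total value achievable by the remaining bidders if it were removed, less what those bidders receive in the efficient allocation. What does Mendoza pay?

Efficient allocation: Mendoza→Lot A ($165), Huang→Lot F ($154), Novak→Lot B ($133), Santos→Lot G ($159), Varga→Lot C ($176); total welfare W = $787.
Mendoza receives Lot A at value $165, so the others get W − 165 = $622.
Without Mendoza: best allocation of the remaining 4 bidders over all 5 lots is Huang→Lot F ($154), Novak→Lot A ($174), Santos→Lot G ($159), Varga→Lot C ($176), total $663.
VCG payment = (others' best without Mendoza) − (others' welfare with Mendoza) = 663 − 622 = $41.

Mendoza pays $41.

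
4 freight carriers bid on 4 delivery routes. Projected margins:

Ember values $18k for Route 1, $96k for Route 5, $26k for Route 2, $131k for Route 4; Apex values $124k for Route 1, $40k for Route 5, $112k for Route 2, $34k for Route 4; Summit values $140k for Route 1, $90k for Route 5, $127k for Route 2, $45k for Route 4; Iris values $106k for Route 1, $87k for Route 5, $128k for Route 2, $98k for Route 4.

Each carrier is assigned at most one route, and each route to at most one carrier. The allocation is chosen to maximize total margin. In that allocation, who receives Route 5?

Summit receives Route 5.

Treat this as an assignment problem: match each carrier to one route.
Optimal: Ember→Route 4 ($131k), Apex→Route 1 ($124k), Summit→Route 5 ($90k), Iris→Route 2 ($128k) — total 131+124+90+128 = $473k.
Column-greedy (each route in turn goes to its best remaining carrier) gives $398k, worse by 75.
Next-best assignment: Ember→Route 4, Apex→Route 2, Summit→Route 1, Iris→Route 5 = $470k.
Swapping Iris↔Summit (Iris→Route 5 $87k, Summit→Route 2 $127k) loses 4.
Every other assignment is strictly worse.
Summit's own top route is Route 1 ($140k), but forcing Summit→Route 1 and reassigning the rest optimally gives only $470k — worse by 3.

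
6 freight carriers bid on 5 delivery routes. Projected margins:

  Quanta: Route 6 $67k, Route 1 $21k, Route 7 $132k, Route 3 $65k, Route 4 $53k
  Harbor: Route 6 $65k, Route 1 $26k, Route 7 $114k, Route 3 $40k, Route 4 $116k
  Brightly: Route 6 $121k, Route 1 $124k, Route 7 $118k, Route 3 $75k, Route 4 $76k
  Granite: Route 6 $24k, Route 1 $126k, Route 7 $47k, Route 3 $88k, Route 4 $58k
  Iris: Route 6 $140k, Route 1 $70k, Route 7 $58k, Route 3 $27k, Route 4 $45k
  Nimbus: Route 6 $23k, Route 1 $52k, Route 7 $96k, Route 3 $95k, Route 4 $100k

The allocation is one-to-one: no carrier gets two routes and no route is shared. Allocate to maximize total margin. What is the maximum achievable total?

Max total: $609k

Optimal: Iris→Route 6 ($140k), Granite→Route 1 ($126k), Quanta→Route 7 ($132k), Nimbus→Route 3 ($95k), Harbor→Route 4 ($116k) — total 140+126+132+95+116 = $609k.
Row-greedy (each carrier in turn takes its best remaining route) gives $600k, worse by 9.
No other one-to-one assignment exceeds $609k.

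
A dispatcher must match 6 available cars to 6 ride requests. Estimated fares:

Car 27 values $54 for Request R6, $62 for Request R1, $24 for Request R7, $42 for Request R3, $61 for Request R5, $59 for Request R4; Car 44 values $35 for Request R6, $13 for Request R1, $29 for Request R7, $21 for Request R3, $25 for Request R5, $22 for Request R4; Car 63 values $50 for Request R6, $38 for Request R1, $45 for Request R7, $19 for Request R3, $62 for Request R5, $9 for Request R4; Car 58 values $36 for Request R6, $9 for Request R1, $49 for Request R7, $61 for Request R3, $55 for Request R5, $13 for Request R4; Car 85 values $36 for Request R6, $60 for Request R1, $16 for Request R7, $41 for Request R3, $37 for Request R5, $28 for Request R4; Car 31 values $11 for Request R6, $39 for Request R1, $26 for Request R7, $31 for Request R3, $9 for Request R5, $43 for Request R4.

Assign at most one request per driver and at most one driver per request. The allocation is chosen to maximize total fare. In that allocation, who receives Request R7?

This is the linear assignment problem.
Optimal: Car 27→Request R6 ($54), Car 44→Request R7 ($29), Car 63→Request R5 ($62), Car 58→Request R3 ($61), Car 85→Request R1 ($60), Car 31→Request R4 ($43) — total 54+29+62+61+60+43 = $309.
Every other assignment is strictly worse.
Car 44's own top request is Request R6 ($35), but forcing Car 44→Request R6 and reassigning the rest optimally gives only $305 — worse by 4.

Car 44 receives Request R7.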